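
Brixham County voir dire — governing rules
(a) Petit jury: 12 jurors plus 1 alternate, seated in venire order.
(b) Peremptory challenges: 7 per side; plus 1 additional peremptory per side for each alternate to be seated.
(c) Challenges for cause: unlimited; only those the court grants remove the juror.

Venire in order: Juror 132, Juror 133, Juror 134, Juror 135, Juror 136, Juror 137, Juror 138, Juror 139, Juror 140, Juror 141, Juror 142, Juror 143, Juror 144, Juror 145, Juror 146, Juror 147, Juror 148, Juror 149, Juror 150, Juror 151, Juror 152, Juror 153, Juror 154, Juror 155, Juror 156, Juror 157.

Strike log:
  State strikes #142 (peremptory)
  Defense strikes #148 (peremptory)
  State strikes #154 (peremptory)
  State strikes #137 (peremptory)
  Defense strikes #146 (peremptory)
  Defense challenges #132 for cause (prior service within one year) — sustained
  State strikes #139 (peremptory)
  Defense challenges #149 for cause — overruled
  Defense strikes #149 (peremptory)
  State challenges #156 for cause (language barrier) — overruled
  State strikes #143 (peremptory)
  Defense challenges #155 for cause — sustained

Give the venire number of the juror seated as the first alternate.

Removed: #132, #137, #139, #142, #143, #146, #148, #149, #154, #155. (#156 stays — for-cause denied.)
Filling seats in venire order through position 13: #133, #134, #135, #136, #138, #140, #141, #144, #145, #147, #150, #151, #152.
So alternate 1 is #152.

152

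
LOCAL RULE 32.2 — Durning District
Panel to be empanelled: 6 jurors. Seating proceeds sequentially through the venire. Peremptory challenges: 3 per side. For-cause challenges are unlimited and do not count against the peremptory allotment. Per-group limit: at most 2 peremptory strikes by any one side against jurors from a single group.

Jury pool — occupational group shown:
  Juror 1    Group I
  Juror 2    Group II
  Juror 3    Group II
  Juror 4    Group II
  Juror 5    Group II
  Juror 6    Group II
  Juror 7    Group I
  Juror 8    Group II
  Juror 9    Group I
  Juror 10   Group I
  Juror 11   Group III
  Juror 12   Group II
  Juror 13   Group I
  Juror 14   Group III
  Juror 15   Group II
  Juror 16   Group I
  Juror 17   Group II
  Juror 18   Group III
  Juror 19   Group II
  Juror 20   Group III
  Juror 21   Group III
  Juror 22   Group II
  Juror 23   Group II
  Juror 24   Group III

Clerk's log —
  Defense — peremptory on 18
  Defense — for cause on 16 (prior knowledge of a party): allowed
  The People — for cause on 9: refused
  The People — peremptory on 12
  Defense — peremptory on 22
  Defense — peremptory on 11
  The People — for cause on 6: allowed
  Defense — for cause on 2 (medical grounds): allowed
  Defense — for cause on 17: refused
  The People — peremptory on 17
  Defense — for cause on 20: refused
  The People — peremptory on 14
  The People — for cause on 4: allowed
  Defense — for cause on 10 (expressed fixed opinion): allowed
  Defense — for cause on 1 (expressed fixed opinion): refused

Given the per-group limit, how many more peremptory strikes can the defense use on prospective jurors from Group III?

Defense peremptories so far: #18, #22, #11 — 3 of 3 used, 0 left overall.
Against Group III: #18, #11 — 2 used; per-group cap 2 leaves 0.
Binding limit: min(0, 0) = 0.

0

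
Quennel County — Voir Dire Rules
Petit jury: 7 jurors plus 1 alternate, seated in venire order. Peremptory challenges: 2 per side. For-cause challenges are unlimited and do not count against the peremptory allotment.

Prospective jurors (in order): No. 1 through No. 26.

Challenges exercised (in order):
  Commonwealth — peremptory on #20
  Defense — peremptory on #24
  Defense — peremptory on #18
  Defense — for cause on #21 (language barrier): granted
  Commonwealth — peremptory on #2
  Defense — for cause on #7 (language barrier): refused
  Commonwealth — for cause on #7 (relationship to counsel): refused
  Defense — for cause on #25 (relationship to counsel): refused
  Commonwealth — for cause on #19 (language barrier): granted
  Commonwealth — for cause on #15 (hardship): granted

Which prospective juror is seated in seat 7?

8

Removed: #2, #15, #18, #19, #20, #21, #24. (#7, #25 stay — for-cause denied.)
Seating in order: seats 1–7 → #1, #3, #4, #5, #6, #7, #8; alternates → #9.
So seat 7 is #8.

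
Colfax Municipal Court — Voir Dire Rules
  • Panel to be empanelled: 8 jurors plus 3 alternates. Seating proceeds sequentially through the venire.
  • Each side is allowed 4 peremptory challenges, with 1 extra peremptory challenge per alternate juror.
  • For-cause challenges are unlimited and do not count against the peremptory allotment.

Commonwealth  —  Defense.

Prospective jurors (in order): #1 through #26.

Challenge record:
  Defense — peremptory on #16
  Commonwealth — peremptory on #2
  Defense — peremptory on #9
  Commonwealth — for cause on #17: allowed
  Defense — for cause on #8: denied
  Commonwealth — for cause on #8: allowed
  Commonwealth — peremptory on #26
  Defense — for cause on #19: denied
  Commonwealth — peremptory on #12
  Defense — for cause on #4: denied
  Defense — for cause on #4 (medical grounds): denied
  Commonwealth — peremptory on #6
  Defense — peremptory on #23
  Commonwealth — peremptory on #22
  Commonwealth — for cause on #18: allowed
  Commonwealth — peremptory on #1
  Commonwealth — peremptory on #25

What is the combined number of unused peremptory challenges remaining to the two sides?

Commonwealth allotment: 4 base + 1 × 3 alternates = 7. Defense allotment: 4 base + 1 × 3 alternates = 7.
Commonwealth peremptories used: #2, #26, #12, #6, #22, #1, #25 — 7 (for-cause on #17, #8, #18 don't count).
Defense peremptories used: #16, #9, #23 — 3 (for-cause on #8, #19, #4, #4 don't count).
Remaining: (7 − 7) + (7 − 3) = 4.

4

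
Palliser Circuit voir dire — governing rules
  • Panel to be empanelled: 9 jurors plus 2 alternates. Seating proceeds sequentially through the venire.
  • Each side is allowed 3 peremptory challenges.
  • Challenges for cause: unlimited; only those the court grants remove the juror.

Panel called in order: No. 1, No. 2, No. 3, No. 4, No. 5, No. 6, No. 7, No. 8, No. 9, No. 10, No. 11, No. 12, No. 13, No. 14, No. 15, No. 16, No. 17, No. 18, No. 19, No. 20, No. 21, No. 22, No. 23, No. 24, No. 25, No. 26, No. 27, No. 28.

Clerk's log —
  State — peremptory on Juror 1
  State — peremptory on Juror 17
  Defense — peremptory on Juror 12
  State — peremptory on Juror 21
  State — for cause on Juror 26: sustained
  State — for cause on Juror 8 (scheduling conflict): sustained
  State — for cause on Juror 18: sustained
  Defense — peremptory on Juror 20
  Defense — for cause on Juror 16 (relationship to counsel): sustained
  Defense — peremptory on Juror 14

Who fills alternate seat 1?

13

Removed: #1, #8, #12, #14, #16, #17, #18, #20, #21, #26.
Seating in order: seats 1–9 → #2, #3, #4, #5, #6, #7, #9, #10, #11; alternates → #13, #15.
So alternate 1 is #13.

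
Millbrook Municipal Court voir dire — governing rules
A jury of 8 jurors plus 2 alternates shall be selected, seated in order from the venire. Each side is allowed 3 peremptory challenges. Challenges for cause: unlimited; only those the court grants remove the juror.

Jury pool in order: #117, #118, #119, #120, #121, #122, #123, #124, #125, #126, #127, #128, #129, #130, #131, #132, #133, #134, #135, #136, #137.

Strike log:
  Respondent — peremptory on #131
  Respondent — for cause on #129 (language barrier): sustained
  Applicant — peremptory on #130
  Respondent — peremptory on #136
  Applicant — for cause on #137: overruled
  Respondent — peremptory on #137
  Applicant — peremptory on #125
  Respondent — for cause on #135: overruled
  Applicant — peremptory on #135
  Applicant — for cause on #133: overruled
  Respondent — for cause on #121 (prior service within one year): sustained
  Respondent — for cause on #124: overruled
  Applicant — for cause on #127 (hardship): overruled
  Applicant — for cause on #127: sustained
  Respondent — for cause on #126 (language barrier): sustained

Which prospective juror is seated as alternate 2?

133

Removed: #121, #125, #126, #127, #129, #130, #131, #135, #136, #137. (#124, #133 stay — for-cause denied.)
Seating in order: seats 1–8 → #117, #118, #119, #120, #122, #123, #124, #128; alternates → #132, #133.
So alternate 2 is #133.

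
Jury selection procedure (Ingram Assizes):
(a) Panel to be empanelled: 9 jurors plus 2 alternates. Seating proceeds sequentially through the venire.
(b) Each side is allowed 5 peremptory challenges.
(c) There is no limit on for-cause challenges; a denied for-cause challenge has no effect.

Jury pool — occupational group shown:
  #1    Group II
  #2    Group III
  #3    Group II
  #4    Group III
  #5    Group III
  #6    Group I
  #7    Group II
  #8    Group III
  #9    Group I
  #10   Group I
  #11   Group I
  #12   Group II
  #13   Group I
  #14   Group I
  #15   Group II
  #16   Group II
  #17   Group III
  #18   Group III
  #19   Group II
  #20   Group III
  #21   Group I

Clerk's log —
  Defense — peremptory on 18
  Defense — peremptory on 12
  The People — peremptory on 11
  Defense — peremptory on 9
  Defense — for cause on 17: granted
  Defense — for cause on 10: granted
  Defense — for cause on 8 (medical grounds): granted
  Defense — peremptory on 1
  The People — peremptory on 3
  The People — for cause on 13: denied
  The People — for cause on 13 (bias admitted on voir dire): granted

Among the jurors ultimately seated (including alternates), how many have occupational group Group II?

4

Removed: #1, #3, #8, #9, #10, #11, #12, #13, #17, #18.
Seated (11 incl. alternates): #2, #4, #5, #6, #7, #14, #15, #16, #19, #20, #21.
Of those, in Group II: #7, #15, #16, #19 → 4.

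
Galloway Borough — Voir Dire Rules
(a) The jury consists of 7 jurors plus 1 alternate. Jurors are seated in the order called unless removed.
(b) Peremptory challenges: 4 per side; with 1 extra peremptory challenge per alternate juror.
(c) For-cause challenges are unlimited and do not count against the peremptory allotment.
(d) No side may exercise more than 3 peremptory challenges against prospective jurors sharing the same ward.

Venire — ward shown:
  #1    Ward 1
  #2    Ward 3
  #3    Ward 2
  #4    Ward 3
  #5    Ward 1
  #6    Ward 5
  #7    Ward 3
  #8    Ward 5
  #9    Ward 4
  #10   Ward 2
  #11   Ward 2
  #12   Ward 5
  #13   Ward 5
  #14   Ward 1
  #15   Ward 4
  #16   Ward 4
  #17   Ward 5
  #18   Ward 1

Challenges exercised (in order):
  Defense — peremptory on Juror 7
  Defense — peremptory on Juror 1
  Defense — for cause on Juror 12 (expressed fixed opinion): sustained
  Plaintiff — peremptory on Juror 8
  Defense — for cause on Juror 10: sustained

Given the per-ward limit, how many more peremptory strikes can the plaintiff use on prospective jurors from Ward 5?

Plaintiff peremptories so far: #8 — 1 of 5 used, 4 left overall.
Against Ward 5: #8 — 1 used; per-ward cap 3 leaves 2.
Binding limit: min(4, 2) = 2.

2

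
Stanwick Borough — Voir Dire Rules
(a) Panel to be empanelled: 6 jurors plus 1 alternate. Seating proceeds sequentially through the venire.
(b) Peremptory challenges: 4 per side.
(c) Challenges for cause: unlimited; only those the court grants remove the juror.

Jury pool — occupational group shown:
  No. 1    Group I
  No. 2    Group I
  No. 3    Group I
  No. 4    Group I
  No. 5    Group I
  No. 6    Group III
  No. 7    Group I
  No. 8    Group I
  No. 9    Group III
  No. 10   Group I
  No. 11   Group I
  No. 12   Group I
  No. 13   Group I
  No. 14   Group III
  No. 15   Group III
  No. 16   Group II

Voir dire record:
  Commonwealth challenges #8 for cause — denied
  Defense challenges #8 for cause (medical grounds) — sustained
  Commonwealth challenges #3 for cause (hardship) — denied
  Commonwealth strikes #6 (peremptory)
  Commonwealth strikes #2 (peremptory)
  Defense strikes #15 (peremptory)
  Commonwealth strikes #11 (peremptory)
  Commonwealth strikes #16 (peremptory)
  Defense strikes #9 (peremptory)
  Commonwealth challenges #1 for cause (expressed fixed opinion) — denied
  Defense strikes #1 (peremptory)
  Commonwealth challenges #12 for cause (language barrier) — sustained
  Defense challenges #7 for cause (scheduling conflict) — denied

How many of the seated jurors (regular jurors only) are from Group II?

0

Removed: #1, #2, #6, #8, #9, #11, #12, #15, #16.
Seated jurors 1–6: #3, #4, #5, #7, #10, #13 (alternates #14 not counted).
None of those are in Group II → 0.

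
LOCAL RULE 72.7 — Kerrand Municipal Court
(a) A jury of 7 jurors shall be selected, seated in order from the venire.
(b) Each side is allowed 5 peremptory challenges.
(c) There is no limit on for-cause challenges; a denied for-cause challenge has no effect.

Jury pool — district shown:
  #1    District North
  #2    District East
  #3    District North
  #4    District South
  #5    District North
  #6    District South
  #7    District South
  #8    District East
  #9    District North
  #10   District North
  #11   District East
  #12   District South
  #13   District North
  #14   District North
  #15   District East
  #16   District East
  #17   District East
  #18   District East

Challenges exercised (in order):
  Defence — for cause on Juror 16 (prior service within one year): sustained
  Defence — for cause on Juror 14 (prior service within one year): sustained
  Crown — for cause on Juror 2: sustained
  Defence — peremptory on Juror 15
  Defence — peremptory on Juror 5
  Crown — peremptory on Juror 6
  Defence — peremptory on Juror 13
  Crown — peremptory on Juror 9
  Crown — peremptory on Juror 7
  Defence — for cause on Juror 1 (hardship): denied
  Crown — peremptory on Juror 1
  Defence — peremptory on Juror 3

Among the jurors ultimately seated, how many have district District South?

2

Removed: #1, #2, #3, #5, #6, #7, #9, #13, #14, #15, #16.
Seated jurors 1–7: #4, #8, #10, #11, #12, #17, #18.
Of those, in District South: #4, #12 → 2.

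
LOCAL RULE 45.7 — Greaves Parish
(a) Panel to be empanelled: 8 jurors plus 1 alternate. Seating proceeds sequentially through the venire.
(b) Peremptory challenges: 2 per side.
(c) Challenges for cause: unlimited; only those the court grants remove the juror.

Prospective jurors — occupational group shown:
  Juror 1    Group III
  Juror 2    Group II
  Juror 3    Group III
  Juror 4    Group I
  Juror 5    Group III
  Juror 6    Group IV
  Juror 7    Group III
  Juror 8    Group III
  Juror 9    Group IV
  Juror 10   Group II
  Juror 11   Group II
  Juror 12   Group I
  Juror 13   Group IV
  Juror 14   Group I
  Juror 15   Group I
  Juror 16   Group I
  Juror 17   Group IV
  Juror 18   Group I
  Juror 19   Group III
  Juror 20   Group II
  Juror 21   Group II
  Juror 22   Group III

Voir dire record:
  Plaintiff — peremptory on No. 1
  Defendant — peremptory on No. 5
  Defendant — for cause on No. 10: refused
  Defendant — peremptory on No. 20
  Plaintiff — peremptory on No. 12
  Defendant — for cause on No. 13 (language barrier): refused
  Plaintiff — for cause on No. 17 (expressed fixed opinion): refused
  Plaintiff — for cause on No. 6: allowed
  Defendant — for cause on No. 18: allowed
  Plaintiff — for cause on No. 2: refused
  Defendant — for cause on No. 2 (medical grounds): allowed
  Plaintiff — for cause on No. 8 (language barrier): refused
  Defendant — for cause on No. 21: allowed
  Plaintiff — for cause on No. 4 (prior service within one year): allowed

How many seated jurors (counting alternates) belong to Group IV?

Removed: #1, #2, #4, #5, #6, #12, #18, #20, #21.
Seated (9 incl. alternates): #3, #7, #8, #9, #10, #11, #13, #14, #15.
Of those, in Group IV: #9, #13 → 2.

2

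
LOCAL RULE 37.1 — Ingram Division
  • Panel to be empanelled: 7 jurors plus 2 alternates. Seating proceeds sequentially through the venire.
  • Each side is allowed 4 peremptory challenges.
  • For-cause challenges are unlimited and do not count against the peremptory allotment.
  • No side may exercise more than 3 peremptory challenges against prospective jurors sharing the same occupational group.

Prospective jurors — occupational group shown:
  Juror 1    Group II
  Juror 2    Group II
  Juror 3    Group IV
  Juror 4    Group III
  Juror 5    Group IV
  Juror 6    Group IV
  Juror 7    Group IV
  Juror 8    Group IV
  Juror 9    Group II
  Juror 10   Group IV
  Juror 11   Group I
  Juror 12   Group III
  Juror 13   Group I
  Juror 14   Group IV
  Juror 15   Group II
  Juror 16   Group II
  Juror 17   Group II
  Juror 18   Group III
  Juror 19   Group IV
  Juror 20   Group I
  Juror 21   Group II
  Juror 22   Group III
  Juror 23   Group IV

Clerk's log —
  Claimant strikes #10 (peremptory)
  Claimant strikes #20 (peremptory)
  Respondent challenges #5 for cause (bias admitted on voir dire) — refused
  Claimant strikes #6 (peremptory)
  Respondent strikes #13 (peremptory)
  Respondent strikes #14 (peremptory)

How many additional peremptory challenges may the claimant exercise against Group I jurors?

1

Claimant peremptories so far: #10, #20, #6 — 3 of 4 used, 1 left overall.
Against Group I: #20 — 1 used; per-group cap 3 leaves 2.
Binding limit: min(1, 2) = 1.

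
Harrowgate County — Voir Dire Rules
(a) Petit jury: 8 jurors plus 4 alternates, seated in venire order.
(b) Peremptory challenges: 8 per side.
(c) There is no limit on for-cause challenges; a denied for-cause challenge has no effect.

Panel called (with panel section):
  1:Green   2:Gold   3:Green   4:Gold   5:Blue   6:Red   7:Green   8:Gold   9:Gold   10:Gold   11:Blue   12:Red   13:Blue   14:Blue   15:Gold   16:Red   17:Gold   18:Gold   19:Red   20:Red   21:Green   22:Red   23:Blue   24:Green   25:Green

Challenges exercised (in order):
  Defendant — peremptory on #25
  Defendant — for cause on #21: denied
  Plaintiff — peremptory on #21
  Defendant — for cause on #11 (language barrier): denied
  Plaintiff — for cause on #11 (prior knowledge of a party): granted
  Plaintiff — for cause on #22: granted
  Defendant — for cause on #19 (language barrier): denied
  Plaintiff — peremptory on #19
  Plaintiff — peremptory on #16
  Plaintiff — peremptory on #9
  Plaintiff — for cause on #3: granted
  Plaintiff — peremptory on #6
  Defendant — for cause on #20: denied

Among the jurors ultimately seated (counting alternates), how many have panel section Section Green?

2

Removed: #3, #6, #9, #11, #16, #19, #21, #22, #25.
Seated (12 incl. alternates): #1, #2, #4, #5, #7, #8, #10, #12, #13, #14, #15, #17.
Of those, in Section Green: #1, #7 → 2.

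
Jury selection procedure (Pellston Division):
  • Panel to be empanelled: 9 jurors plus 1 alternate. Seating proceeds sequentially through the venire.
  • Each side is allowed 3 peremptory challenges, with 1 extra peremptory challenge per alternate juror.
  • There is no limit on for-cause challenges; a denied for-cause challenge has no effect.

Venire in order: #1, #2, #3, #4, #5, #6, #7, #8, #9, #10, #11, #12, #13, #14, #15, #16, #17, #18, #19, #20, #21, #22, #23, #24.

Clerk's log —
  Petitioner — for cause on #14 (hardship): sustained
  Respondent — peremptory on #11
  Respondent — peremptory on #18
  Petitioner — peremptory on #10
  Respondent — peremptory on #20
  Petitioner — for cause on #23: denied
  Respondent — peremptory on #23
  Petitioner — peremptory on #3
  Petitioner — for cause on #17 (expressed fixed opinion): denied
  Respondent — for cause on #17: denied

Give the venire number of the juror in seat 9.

Removed: #3, #10, #11, #14, #18, #20, #23. (#17 stays — for-cause denied.)
Seating in order: seats 1–9 → #1, #2, #4, #5, #6, #7, #8, #9, #12; alternates → #13.
So seat 9 is #12.

12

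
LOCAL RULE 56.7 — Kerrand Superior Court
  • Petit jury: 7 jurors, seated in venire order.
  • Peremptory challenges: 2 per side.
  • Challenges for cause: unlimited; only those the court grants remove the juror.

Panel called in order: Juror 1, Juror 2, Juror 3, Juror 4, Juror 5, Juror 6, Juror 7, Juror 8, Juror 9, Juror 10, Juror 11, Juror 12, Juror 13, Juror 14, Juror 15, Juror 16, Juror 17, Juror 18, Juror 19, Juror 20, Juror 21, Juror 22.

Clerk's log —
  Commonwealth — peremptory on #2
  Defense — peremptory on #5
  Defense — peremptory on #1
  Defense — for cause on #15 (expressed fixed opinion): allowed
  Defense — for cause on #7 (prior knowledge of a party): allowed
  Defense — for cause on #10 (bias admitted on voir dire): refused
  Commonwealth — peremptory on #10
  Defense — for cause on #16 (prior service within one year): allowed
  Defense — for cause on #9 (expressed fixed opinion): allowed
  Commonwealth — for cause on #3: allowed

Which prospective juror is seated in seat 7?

Removed: #1, #2, #3, #5, #7, #9, #10, #15, #16.
Seating in order: seats 1–7 → #4, #6, #8, #11, #12, #13, #14.
So seat 7 is #14.

14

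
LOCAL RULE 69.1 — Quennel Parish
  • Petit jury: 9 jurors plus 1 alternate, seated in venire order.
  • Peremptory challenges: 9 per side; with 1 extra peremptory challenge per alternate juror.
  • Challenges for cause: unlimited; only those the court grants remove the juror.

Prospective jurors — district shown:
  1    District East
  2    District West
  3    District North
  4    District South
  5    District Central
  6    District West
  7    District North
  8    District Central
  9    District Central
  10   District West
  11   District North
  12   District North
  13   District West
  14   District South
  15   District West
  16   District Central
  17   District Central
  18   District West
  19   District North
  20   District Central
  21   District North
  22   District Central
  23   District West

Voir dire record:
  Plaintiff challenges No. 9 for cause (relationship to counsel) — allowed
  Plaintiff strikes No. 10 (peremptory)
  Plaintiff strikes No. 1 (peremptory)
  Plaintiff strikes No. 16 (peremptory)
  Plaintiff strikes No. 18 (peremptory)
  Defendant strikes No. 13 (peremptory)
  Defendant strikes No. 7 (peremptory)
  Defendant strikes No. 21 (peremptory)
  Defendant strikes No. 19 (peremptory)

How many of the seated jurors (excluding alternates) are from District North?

Removed: #1, #7, #9, #10, #13, #16, #18, #19, #21.
Seated jurors 1–9: #2, #3, #4, #5, #6, #8, #11, #12, #14 (alternates #15 not counted).
Of those, in District North: #3, #11, #12 → 3.

3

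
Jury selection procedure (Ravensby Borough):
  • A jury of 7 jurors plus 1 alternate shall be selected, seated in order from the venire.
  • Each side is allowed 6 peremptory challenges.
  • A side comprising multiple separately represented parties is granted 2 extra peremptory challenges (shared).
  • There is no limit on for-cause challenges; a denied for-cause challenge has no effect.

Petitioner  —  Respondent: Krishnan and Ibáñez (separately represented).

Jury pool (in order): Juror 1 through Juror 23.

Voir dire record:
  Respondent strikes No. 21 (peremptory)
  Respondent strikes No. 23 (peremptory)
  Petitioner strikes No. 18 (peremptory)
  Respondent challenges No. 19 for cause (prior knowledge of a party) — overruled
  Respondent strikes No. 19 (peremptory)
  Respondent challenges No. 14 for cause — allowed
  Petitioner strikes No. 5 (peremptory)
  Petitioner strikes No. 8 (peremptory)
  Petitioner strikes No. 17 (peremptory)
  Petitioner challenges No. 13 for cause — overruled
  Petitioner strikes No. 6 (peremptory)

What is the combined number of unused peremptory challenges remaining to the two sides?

Petitioner allotment: 6. Respondent allotment: 6 base + 2 multi-party = 8.
Petitioner peremptories used: #18, #5, #8, #17, #6 — 5 (the for-cause on #13 doesn't count).
Respondent peremptories used: #21, #23, #19 — 3 (for-cause on #19, #14 don't count).
Remaining: (6 − 5) + (8 − 3) = 6.

6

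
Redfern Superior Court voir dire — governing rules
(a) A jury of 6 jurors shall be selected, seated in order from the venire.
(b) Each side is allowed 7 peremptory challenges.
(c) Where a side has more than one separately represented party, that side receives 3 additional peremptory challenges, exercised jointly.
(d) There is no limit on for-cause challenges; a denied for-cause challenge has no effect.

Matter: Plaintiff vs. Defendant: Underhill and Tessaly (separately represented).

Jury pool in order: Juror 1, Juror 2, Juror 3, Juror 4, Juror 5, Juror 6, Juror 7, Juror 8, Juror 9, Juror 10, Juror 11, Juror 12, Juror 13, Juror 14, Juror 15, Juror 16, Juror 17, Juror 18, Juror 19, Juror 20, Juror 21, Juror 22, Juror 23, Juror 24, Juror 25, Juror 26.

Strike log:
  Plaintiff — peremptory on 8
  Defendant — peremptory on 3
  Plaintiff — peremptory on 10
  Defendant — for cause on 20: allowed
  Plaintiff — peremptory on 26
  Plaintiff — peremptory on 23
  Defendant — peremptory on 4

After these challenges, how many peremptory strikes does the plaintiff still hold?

Plaintiff allotment: 7.
Plaintiff peremptories used: #8, #10, #26, #23 — 4.
Remaining: 7 − 4 = 3.

3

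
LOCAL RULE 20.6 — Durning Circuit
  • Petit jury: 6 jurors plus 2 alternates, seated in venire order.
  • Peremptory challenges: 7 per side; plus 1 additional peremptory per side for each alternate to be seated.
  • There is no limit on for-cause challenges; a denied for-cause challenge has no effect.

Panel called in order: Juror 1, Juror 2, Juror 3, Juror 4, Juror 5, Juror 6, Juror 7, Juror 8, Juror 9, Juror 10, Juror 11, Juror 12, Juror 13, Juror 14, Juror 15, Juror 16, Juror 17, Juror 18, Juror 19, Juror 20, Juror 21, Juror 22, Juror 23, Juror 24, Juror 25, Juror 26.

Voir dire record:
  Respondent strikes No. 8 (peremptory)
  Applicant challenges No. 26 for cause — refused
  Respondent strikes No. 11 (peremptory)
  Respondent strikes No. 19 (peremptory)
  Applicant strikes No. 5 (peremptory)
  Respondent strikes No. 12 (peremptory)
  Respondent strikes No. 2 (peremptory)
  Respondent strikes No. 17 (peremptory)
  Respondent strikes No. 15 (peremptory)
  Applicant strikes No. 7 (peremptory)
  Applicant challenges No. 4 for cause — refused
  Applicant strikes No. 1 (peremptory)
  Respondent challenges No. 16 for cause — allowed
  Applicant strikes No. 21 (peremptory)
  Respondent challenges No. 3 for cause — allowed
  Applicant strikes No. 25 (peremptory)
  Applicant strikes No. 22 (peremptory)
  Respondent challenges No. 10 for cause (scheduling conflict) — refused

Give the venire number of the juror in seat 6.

Removed: #1, #2, #3, #5, #7, #8, #11, #12, #15, #16, #17, #19, #21, #22, #25. (#4, #10, #26 stay — for-cause denied.)
Filling seats in venire order through position 6: #4, #6, #9, #10, #13, #14.
So seat 6 is #14.

14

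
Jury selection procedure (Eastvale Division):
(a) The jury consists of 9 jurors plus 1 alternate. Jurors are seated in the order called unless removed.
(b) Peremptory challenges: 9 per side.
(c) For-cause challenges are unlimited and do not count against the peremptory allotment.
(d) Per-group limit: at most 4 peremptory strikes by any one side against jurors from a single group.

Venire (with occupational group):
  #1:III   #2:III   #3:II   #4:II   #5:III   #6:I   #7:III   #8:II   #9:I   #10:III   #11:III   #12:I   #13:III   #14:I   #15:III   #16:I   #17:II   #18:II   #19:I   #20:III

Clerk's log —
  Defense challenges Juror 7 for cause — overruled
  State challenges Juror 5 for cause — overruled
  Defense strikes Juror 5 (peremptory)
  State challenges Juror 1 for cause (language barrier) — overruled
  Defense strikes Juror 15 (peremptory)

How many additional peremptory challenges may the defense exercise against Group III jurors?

Defense peremptories so far: #5, #15 — 2 of 9 used, 7 left overall.
Against Group III: #5, #15 — 2 used; per-group cap 4 leaves 2.
Binding limit: min(7, 2) = 2.

2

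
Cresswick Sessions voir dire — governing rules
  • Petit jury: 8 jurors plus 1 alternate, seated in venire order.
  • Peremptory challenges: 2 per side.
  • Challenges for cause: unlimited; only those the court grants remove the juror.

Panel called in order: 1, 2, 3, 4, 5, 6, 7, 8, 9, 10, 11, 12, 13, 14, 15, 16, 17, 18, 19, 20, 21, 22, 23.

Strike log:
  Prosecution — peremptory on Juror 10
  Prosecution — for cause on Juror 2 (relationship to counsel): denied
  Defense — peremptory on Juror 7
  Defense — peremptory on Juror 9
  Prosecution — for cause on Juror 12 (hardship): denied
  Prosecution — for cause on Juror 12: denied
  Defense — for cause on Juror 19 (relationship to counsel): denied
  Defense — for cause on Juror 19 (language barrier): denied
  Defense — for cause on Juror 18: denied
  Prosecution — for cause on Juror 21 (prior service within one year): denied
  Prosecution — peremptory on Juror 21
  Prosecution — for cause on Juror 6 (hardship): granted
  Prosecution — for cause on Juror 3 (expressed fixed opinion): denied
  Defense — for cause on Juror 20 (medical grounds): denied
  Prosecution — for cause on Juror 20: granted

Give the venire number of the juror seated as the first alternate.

13

Removed: #6, #7, #9, #10, #20, #21. (#2, #3, #12, #18, #19 stay — for-cause denied.)
Seating in order: seats 1–8 → #1, #2, #3, #4, #5, #8, #11, #12; alternates → #13.
So alternate 1 is #13.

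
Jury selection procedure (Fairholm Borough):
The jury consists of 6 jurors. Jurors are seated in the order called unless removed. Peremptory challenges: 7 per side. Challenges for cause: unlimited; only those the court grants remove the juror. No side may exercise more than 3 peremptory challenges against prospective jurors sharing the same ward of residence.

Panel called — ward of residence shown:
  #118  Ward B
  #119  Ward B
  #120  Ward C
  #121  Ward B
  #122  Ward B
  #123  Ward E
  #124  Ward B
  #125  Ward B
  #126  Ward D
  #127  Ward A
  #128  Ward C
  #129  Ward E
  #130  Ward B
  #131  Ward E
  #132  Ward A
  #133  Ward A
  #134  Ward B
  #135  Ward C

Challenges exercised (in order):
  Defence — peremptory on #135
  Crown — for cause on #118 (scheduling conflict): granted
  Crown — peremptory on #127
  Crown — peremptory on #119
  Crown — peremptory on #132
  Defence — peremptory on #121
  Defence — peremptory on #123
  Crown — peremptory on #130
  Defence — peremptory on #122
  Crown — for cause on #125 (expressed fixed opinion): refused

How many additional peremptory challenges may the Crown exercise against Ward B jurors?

1

Crown peremptories so far: #127, #119, #132, #130 — 4 of 7 used, 3 left overall.
Against Ward B: #119, #130 — 2 used; per-ward cap 3 leaves 1.
Binding limit: min(3, 1) = 1.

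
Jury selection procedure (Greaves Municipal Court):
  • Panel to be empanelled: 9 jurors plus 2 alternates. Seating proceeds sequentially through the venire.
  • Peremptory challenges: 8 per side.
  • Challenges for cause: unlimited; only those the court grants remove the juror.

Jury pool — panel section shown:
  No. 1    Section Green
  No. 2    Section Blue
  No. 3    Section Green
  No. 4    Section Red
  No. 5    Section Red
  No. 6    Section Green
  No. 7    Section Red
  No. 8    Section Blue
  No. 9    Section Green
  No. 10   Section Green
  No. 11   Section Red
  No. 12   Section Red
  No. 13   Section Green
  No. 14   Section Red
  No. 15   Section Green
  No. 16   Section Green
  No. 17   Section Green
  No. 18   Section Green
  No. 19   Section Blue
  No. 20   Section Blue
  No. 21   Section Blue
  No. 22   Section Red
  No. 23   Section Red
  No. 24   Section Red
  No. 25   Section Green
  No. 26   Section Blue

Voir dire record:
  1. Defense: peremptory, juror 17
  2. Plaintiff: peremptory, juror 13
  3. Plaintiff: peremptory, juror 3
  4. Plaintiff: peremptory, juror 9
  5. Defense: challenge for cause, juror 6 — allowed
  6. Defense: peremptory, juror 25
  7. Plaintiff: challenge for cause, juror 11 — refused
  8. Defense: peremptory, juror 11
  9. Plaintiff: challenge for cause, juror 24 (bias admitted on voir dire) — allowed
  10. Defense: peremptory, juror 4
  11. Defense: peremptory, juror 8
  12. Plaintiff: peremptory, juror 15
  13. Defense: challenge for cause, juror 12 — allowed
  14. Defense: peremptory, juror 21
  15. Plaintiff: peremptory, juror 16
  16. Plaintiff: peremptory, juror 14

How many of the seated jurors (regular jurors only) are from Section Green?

3

Removed: #3, #4, #6, #8, #9, #11, #12, #13, #14, #15, #16, #17, #21, #24, #25.
Seated jurors 1–9: #1, #2, #5, #7, #10, #18, #19, #20, #22 (alternates #23, #26 not counted).
Of those, in Section Green: #1, #10, #18 → 3.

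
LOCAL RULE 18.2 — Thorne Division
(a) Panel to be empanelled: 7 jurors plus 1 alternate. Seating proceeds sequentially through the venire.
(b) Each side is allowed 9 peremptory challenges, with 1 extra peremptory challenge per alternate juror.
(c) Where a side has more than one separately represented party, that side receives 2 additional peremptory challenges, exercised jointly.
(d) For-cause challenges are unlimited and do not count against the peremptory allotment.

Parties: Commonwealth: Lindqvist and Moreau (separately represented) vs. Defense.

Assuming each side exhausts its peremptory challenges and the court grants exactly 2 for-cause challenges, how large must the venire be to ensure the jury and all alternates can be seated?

32

Seats to fill: 7 + 1 alternates = 8.
Peremptories — Commonwealth: 9 + 1×1 + 2 = 12; Defense: 9 + 1×1 = 10; total 22.
For-cause removals: 2.
Minimum venire: 8 + 22 + 2 = 32.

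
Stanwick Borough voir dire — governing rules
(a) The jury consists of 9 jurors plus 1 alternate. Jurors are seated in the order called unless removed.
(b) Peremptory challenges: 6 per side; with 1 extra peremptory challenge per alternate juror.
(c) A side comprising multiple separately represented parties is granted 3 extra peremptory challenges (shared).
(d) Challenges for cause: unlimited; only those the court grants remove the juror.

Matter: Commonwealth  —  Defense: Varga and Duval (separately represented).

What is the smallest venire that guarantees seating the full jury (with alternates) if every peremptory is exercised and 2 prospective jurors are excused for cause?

29

Seats to fill: 9 + 1 alternates = 10.
Peremptories — Commonwealth: 6 + 1×1 = 7; Defense: 6 + 1×1 + 3 = 10; total 17.
For-cause removals: 2.
Minimum venire: 10 + 17 + 2 = 29.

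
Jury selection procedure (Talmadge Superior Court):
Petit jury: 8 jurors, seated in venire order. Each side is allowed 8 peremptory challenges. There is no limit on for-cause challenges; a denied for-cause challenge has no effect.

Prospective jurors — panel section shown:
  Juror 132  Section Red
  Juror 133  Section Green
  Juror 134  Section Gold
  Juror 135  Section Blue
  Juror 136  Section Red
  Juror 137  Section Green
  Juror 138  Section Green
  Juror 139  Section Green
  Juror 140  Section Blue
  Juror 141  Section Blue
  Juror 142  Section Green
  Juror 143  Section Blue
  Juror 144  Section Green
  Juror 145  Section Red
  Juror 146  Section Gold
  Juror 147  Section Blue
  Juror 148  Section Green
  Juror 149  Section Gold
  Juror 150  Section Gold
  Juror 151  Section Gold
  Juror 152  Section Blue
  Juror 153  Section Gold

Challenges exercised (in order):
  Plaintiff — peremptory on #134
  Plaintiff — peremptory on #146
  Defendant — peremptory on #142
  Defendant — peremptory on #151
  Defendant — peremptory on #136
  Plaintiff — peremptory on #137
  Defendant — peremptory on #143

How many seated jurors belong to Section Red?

1

Removed: #134, #136, #137, #142, #143, #146, #151.
Seated jurors 1–8: #132, #133, #135, #138, #139, #140, #141, #144.
Of those, in Section Red: #132 → 1.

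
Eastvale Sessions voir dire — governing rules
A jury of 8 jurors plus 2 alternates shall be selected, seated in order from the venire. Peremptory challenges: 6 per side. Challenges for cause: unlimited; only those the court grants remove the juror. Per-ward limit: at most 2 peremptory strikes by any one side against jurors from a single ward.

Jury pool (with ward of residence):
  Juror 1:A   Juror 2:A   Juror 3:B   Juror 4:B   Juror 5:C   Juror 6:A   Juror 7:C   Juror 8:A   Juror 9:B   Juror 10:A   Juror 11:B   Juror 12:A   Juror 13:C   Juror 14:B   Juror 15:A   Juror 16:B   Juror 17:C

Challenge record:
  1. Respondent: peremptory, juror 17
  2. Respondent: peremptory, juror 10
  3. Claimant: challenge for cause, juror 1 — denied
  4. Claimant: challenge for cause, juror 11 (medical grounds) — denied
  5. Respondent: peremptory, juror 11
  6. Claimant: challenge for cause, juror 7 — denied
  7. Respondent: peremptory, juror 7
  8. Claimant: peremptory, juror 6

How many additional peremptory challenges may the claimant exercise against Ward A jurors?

Claimant peremptories so far: #6 — 1 of 6 used, 5 left overall.
Against Ward A: #6 — 1 used; per-ward cap 2 leaves 1.
Binding limit: min(5, 1) = 1.

1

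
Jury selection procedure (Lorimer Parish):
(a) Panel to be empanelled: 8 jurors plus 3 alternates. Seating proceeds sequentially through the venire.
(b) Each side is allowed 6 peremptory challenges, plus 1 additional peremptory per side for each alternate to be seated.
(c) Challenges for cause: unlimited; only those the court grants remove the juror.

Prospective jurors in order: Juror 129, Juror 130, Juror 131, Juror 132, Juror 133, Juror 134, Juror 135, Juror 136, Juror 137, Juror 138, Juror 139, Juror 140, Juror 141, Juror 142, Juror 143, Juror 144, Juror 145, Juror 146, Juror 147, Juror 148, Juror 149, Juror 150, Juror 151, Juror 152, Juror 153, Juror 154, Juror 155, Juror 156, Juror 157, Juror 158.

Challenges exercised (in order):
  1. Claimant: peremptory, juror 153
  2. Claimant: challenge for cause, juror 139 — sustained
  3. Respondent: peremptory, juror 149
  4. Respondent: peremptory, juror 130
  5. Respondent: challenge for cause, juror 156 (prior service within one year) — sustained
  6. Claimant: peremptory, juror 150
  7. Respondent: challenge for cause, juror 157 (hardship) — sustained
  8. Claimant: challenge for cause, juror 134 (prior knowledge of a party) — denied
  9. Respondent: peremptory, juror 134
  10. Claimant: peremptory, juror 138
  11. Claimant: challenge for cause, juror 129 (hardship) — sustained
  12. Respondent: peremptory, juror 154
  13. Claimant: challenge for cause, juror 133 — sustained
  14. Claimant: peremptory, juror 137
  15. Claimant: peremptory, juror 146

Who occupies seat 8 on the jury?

Removed: #129, #130, #133, #134, #137, #138, #139, #146, #149, #150, #153, #154, #156, #157.
Seating in order: seats 1–8 → #131, #132, #135, #136, #140, #141, #142, #143; alternates → #144, #145, #147.
So seat 8 is #143.

143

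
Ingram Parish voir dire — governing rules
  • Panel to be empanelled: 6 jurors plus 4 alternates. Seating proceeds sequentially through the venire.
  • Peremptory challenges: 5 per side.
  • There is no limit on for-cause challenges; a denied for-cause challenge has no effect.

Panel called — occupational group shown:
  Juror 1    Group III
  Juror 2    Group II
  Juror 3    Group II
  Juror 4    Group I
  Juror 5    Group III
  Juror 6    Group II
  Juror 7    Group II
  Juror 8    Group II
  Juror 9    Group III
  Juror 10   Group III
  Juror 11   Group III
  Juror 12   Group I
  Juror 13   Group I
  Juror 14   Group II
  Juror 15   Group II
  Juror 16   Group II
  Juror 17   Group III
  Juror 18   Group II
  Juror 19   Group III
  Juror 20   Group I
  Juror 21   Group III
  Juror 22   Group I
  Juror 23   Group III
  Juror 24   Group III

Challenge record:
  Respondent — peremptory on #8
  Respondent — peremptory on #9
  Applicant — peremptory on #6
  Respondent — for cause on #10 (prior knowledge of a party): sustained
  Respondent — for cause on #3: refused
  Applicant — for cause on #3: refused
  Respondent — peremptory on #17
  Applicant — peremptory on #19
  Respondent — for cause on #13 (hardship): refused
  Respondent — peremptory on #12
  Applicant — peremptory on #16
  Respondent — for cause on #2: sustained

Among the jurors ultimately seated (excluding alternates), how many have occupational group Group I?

Removed: #2, #6, #8, #9, #10, #12, #16, #17, #19.
Seated jurors 1–6: #1, #3, #4, #5, #7, #11 (alternates #13, #14, #15, #18 not counted).
Of those, in Group I: #4 → 1.

1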